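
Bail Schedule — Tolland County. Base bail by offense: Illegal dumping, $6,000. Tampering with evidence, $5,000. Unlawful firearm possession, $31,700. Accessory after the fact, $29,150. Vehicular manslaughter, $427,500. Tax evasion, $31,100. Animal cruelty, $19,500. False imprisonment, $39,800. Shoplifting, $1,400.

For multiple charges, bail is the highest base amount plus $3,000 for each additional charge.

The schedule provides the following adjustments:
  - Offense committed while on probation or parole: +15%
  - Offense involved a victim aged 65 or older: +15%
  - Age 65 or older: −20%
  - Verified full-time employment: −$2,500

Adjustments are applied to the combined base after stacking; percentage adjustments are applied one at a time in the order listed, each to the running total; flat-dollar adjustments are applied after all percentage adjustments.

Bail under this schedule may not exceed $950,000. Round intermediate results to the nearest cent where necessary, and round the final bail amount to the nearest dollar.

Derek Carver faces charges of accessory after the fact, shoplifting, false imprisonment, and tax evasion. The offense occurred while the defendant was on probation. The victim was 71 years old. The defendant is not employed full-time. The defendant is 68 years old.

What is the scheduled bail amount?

$51,630

Base amounts from the schedule: accessory after the fact $29,150; shoplifting $1,400; false imprisonment $39,800; tax evasion $31,100.
Stacking rule: highest base plus $3,000 per additional charge. Highest is false imprisonment at $39,800; 3 additional charges → +$9,000. Combined base = $48,800.
Offense committed while on probation or parole (+15%): $48,800 × 1.15 = $56,120.
Offense involved a victim aged 65 or older (+15%): $56,120 × 1.15 = $64,538.
Age 65 or older (−20%): $64,538 × 0.8 = $51,630.40.
$51,630.40 is within the $950,000 maximum.
Rounded to the nearest dollar: $51,630.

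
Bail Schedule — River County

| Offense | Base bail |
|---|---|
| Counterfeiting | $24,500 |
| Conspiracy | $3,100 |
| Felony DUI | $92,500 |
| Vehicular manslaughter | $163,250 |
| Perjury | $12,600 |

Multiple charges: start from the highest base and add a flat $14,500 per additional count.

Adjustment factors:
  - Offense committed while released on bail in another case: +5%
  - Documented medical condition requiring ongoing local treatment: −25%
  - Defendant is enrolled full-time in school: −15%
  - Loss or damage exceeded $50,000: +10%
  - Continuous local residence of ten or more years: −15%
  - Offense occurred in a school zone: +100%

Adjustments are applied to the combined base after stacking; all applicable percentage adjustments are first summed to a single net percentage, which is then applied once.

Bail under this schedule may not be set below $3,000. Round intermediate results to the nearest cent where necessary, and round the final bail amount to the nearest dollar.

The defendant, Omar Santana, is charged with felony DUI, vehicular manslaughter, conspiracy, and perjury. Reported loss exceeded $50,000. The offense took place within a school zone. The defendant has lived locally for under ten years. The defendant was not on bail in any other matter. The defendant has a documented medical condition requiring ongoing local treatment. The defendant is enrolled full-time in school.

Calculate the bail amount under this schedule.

Base amounts from the schedule: felony DUI $92,500; vehicular manslaughter $163,250; conspiracy $3,100; perjury $12,600.
Stacking rule: highest base plus $14,500 per additional charge. Highest is vehicular manslaughter at $163,250; 3 additional charges → +$43,500. Combined base = $206,750.
Net percentage adjustment: −25% −15% +10% +100% = +70%. $206,750 × 1.7 = $351,475.
$351,475 is at or above the $3,000 minimum.

$351,475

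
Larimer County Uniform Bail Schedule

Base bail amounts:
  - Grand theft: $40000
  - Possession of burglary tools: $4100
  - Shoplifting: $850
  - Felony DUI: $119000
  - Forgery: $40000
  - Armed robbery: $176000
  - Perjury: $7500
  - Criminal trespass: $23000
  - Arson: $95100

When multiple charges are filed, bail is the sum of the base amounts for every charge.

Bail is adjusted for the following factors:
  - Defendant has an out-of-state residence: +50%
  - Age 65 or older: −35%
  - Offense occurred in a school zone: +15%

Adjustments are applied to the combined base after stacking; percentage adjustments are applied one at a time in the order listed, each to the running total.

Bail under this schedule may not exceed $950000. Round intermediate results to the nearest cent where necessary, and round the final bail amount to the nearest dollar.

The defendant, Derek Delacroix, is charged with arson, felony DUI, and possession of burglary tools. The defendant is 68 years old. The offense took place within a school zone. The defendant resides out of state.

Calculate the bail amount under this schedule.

Base amounts from the schedule: arson $95100; felony DUI $119000; possession of burglary tools $4100.
Stacking rule: sum of all bases. $95100 + $119000 + $4100 = $218200.
Defendant has an out-of-state residence (+50%): $218200 × 1.5 = $327300.
Age 65 or older (−35%): $327300 × 0.65 = $212745.
Offense occurred in a school zone (+15%): $212745 × 1.15 = $244656.75.
$244656.75 is within the $950000 maximum.
Rounded to the nearest dollar: $244657.

$244657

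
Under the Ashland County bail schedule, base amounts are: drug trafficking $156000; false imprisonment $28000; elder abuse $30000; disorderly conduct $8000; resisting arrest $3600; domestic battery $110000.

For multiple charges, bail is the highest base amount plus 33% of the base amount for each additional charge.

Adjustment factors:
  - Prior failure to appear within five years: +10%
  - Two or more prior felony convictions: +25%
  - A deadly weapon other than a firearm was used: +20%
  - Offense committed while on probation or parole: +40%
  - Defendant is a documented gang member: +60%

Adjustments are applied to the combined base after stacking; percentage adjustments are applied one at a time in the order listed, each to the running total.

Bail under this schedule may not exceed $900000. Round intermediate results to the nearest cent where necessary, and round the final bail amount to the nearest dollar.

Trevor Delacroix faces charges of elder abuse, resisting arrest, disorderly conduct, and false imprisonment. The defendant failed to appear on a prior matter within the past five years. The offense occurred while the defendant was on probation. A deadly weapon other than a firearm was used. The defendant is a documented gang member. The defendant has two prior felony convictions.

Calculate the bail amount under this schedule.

$159179

Base amounts from the schedule: elder abuse $30000; resisting arrest $3600; disorderly conduct $8000; false imprisonment $28000.
Stacking rule: highest base plus 33% of each additional charge. Highest is elder abuse at $30000. Additional: $3600 × 33% = $1188; $8000 × 33% = $2640; $28000 × 33% = $9240. Combined base = $30000 + $13068 = $43068.
Prior failure to appear within five years (+10%): $43068 × 1.1 = $47374.80.
Two or more prior felony convictions (+25%): $47374.80 × 1.25 = $59218.50.
A deadly weapon other than a firearm was used (+20%): $59218.50 × 1.2 = $71062.20.
Offense committed while on probation or parole (+40%): $71062.20 × 1.4 = $99487.08.
Defendant is a documented gang member (+60%): $99487.08 × 1.6 = $159179.33.
$159179.33 is within the $900000 maximum.
Rounded to the nearest dollar: $159179.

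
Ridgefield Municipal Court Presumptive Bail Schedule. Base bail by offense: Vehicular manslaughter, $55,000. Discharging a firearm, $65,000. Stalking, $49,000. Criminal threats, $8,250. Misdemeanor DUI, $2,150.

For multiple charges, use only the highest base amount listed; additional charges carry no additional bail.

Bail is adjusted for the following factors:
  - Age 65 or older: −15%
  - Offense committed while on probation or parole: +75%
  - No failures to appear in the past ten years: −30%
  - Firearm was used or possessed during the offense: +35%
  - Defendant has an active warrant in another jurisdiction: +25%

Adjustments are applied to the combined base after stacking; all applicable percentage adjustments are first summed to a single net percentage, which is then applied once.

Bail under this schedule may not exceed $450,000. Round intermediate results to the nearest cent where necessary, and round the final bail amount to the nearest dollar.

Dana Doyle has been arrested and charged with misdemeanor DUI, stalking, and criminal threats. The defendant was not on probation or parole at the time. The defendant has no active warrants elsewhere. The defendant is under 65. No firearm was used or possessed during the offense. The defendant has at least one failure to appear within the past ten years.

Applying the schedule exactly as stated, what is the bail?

$49,000

Base amounts from the schedule: misdemeanor DUI $2,150; stalking $49,000; criminal threats $8,250.
Stacking rule: use the highest base only. Highest is stalking at $49,000. Combined base = $49,000.
No adjustment factors apply to this defendant.
$49,000 is within the $450,000 maximum.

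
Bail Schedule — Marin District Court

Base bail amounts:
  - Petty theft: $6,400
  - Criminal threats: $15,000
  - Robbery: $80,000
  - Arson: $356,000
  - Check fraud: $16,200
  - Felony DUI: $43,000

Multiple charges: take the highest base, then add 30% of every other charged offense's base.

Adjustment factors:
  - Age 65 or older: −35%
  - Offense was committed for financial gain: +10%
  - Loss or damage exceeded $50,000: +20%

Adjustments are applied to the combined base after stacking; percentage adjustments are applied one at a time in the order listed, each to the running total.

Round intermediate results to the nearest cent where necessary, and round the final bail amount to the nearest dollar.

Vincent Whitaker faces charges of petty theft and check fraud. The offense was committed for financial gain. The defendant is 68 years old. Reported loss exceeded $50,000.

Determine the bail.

Base amounts from the schedule: petty theft $6,400; check fraud $16,200.
Stacking rule: highest base plus 30% of each additional charge. Highest is check fraud at $16,200. Additional: $6,400 × 30% = $1,920. Combined base = $16,200 + $1,920 = $18,120.
Age 65 or older (−35%): $18,120 × 0.65 = $11,778.
Offense was committed for financial gain (+10%): $11,778 × 1.1 = $12,955.80.
Loss or damage exceeded $50,000 (+20%): $12,955.80 × 1.2 = $15,546.96.
Rounded to the nearest dollar: $15,547.

$15,547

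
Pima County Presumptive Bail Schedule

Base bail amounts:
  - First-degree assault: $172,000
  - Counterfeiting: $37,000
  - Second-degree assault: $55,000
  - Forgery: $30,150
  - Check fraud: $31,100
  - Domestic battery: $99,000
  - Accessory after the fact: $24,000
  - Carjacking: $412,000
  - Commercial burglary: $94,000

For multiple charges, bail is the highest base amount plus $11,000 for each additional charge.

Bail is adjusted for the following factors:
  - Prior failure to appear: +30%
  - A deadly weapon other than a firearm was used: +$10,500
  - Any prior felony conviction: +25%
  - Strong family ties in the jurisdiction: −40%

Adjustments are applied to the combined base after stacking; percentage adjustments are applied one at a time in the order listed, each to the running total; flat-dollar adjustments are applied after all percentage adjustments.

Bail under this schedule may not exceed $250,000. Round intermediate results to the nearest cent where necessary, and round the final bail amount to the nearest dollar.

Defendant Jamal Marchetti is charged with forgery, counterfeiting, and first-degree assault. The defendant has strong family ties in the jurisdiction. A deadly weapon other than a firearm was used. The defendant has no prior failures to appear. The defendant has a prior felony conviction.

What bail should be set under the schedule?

Base amounts from the schedule: forgery $30,150; counterfeiting $37,000; first-degree assault $172,000.
Stacking rule: highest base plus $11,000 per additional charge. Highest is first-degree assault at $172,000; 2 additional charges → +$22,000. Combined base = $194,000.
Any prior felony conviction (+25%): $194,000 × 1.25 = $242,500.
Strong family ties in the jurisdiction (−40%): $242,500 × 0.6 = $145,500.
A deadly weapon other than a firearm was used (+$10,500 flat): $145,500 + $10,500 = $156,000.
$156,000 is within the $250,000 maximum.

$156,000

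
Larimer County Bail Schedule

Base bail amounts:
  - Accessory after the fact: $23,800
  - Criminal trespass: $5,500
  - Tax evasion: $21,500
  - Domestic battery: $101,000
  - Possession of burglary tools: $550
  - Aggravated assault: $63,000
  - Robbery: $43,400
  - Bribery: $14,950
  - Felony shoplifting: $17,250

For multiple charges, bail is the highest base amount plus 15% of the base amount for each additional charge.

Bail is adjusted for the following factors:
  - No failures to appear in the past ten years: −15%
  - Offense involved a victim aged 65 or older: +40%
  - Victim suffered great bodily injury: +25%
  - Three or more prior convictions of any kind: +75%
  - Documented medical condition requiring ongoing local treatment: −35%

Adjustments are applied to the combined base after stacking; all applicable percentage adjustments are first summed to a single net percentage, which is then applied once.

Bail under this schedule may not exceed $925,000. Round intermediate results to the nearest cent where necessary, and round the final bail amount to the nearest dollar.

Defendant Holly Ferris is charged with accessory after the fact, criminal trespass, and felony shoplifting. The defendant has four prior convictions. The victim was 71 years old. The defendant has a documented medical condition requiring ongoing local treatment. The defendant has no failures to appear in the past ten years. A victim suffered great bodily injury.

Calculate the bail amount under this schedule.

Base amounts from the schedule: accessory after the fact $23,800; criminal trespass $5,500; felony shoplifting $17,250.
Stacking rule: highest base plus 15% of each additional charge. Highest is accessory after the fact at $23,800. Additional: $5,500 × 15% = $825; $17,250 × 15% = $2,587.50. Combined base = $23,800 + $3,412.50 = $27,212.50.
Net percentage adjustment: −15% +40% +25% +75% −35% = +90%. $27,212.50 × 1.9 = $51,703.75.
$51,703.75 is within the $925,000 maximum.
Rounded to the nearest dollar: $51,704.

$51,704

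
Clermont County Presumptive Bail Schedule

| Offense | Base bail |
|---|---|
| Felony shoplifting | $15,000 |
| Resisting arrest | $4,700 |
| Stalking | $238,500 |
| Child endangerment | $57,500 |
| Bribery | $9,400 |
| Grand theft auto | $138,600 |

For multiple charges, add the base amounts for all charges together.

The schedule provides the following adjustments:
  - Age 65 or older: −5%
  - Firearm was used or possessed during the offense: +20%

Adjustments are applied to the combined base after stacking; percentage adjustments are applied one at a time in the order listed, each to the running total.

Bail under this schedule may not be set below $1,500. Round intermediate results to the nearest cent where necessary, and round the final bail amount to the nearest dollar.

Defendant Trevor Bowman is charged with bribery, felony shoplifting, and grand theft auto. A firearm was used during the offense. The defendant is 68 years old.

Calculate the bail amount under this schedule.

Base amounts from the schedule: bribery $9,400; felony shoplifting $15,000; grand theft auto $138,600.
Stacking rule: sum of all bases. $9,400 + $15,000 + $138,600 = $163,000.
Age 65 or older (−5%): $163,000 × 0.95 = $154,850.
Firearm was used or possessed during the offense (+20%): $154,850 × 1.2 = $185,820.
$185,820 is at or above the $1,500 minimum.

$185,820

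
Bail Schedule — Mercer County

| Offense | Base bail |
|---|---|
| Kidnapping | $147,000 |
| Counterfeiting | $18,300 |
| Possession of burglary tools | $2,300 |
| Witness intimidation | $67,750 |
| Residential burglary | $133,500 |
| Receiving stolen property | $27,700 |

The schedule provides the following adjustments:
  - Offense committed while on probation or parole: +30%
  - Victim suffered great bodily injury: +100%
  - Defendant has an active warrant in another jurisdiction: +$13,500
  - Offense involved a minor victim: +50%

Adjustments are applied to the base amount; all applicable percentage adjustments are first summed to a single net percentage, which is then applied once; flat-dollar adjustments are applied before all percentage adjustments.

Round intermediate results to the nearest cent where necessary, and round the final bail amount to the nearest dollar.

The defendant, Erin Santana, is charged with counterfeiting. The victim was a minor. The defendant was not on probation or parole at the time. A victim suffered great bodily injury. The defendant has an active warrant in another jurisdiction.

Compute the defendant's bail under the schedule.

$79,500

Base amounts from the schedule: counterfeiting $18,300.
Single charge. Combined base = $18,300.
Defendant has an active warrant in another jurisdiction (+$13,500 flat): $18,300 + $13,500 = $31,800.
Net percentage adjustment: +100% +50% = +150%. $31,800 × 2.5 = $79,500.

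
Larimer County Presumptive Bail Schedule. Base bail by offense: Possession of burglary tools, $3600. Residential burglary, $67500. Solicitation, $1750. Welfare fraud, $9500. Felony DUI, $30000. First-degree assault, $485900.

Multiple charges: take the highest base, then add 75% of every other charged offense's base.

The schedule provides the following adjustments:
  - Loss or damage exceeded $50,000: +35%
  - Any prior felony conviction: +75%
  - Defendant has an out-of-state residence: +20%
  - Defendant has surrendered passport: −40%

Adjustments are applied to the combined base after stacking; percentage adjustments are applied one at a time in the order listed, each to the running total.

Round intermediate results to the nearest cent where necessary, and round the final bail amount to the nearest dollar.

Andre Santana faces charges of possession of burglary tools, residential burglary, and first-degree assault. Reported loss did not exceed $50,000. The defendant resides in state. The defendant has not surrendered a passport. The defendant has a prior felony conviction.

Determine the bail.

$943644

Base amounts from the schedule: possession of burglary tools $3600; residential burglary $67500; first-degree assault $485900.
Stacking rule: highest base plus 75% of each additional charge. Highest is first-degree assault at $485900. Additional: $3600 × 75% = $2700; $67500 × 75% = $50625. Combined base = $485900 + $53325 = $539225.
Any prior felony conviction (+75%): $539225 × 1.75 = $943643.75.
Rounded to the nearest dollar: $943644.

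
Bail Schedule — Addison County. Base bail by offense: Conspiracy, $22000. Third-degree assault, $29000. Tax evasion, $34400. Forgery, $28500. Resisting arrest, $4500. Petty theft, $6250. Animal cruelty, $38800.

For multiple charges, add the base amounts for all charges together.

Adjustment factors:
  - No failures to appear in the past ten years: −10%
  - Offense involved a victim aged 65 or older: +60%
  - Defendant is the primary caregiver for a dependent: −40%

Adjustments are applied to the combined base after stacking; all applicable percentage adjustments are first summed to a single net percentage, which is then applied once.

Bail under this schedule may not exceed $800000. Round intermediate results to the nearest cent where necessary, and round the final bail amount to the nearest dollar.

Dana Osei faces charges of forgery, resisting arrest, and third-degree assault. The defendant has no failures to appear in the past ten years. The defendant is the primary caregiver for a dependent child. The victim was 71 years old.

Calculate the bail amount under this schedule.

Base amounts from the schedule: forgery $28500; resisting arrest $4500; third-degree assault $29000.
Stacking rule: sum of all bases. $28500 + $4500 + $29000 = $62000.
Net percentage adjustment: −10% +60% −40% = +10%. $62000 × 1.1 = $68200.
$68200 is within the $800000 maximum.

$68200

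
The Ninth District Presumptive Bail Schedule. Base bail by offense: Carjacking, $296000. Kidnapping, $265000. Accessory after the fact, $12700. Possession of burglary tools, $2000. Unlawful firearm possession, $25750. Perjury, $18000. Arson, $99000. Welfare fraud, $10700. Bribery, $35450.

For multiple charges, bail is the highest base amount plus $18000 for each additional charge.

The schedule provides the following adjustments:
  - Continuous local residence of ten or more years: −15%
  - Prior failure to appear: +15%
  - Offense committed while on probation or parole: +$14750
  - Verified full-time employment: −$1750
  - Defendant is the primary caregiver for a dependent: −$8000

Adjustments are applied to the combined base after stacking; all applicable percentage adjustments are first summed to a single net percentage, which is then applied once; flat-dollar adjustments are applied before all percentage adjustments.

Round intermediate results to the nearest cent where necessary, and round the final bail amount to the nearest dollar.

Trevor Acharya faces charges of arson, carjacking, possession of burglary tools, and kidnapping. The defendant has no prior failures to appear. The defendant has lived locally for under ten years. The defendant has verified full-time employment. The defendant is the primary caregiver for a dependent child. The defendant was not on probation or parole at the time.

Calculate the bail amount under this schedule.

Base amounts from the schedule: arson $99000; carjacking $296000; possession of burglary tools $2000; kidnapping $265000.
Stacking rule: highest base plus $18000 per additional charge. Highest is carjacking at $296000; 3 additional charges → +$54000. Combined base = $350000.
Verified full-time employment (−$1750 flat): $350000 − $1750 = $348250.
Defendant is the primary caregiver for a dependent (−$8000 flat): $348250 − $8000 = $340250.

$340250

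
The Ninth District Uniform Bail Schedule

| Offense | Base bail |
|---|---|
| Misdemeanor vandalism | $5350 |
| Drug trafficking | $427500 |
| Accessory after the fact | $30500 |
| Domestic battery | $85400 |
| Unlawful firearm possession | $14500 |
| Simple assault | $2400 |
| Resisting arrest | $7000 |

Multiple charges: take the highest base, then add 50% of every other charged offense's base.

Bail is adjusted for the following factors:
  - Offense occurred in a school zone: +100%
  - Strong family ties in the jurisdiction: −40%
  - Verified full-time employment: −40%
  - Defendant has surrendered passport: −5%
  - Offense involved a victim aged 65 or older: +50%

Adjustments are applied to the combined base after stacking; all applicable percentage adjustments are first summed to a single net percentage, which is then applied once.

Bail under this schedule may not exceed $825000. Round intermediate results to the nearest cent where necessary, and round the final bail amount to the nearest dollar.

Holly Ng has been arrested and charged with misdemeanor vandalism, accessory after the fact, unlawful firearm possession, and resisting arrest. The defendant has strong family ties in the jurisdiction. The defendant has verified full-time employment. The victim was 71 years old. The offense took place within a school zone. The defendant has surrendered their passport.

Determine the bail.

$72476

Base amounts from the schedule: misdemeanor vandalism $5350; accessory after the fact $30500; unlawful firearm possession $14500; resisting arrest $7000.
Stacking rule: highest base plus 50% of each additional charge. Highest is accessory after the fact at $30500. Additional: $5350 × 50% = $2675; $14500 × 50% = $7250; $7000 × 50% = $3500. Combined base = $30500 + $13425 = $43925.
Net percentage adjustment: +100% −40% −40% −5% +50% = +65%. $43925 × 1.65 = $72476.25.
$72476.25 is within the $825000 maximum.
Rounded to the nearest dollar: $72476.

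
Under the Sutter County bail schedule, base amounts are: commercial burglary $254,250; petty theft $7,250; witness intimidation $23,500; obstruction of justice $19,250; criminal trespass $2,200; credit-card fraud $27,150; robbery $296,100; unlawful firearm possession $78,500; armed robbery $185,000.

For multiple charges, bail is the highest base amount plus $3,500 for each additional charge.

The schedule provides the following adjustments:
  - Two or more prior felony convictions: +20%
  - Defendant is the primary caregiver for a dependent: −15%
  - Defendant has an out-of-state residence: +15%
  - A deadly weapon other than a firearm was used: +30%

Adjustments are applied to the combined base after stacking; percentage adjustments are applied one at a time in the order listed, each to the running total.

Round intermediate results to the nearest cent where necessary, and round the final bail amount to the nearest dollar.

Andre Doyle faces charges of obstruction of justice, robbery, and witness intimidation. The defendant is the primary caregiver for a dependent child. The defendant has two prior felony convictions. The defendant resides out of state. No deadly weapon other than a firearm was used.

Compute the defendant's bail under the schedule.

Base amounts from the schedule: obstruction of justice $19,250; robbery $296,100; witness intimidation $23,500.
Stacking rule: highest base plus $3,500 per additional charge. Highest is robbery at $296,100; 2 additional charges → +$7,000. Combined base = $303,100.
Two or more prior felony convictions (+20%): $303,100 × 1.2 = $363,720.
Defendant is the primary caregiver for a dependent (−15%): $363,720 × 0.85 = $309,162.
Defendant has an out-of-state residence (+15%): $309,162 × 1.15 = $355,536.30.
Rounded to the nearest dollar: $355,536.

$355,536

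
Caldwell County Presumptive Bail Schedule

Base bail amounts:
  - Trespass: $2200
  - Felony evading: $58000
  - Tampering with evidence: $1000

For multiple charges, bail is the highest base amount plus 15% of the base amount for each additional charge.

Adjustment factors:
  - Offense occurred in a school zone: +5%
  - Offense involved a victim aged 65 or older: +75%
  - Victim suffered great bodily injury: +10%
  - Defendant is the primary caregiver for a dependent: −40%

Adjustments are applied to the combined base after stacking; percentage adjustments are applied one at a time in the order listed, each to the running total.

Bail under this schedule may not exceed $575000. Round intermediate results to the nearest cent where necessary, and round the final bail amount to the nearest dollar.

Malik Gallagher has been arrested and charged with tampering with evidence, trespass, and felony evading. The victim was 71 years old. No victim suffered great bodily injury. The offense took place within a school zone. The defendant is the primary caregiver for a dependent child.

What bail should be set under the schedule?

Base amounts from the schedule: tampering with evidence $1000; trespass $2200; felony evading $58000.
Stacking rule: highest base plus 15% of each additional charge. Highest is felony evading at $58000. Additional: $1000 × 15% = $150; $2200 × 15% = $330. Combined base = $58000 + $480 = $58480.
Offense occurred in a school zone (+5%): $58480 × 1.05 = $61404.
Offense involved a victim aged 65 or older (+75%): $61404 × 1.75 = $107457.
Defendant is the primary caregiver for a dependent (−40%): $107457 × 0.6 = $64474.20.
$64474.20 is within the $575000 maximum.
Rounded to the nearest dollar: $64474.

$64474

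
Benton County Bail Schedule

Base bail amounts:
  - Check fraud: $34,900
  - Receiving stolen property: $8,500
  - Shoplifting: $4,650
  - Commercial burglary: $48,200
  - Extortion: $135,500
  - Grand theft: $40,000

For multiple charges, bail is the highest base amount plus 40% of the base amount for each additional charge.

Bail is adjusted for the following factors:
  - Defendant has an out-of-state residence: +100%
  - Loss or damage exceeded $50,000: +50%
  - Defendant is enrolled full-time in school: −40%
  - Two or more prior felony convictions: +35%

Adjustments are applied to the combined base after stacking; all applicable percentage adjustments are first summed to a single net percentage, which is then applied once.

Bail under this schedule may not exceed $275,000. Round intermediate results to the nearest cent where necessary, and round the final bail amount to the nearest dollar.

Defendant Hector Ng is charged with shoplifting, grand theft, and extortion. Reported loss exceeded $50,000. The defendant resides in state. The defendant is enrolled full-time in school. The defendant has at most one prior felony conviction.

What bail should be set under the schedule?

$168,696

Base amounts from the schedule: shoplifting $4,650; grand theft $40,000; extortion $135,500.
Stacking rule: highest base plus 40% of each additional charge. Highest is extortion at $135,500. Additional: $4,650 × 40% = $1,860; $40,000 × 40% = $16,000. Combined base = $135,500 + $17,860 = $153,360.
Net percentage adjustment: +50% −40% = +10%. $153,360 × 1.1 = $168,696.
$168,696 is within the $275,000 maximum.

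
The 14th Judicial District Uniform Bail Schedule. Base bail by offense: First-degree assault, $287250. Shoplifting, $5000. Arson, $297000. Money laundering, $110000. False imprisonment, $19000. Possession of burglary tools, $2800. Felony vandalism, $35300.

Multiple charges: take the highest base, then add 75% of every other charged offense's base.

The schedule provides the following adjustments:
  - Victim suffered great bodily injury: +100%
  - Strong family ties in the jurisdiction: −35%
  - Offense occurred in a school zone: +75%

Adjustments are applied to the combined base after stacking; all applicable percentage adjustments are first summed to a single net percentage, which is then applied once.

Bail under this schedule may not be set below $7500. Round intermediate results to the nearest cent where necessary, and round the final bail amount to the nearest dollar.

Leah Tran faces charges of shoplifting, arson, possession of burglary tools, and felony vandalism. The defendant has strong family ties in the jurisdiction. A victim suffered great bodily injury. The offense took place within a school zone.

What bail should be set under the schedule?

$790380

Base amounts from the schedule: shoplifting $5000; arson $297000; possession of burglary tools $2800; felony vandalism $35300.
Stacking rule: highest base plus 75% of each additional charge. Highest is arson at $297000. Additional: $5000 × 75% = $3750; $2800 × 75% = $2100; $35300 × 75% = $26475. Combined base = $297000 + $32325 = $329325.
Net percentage adjustment: +100% −35% +75% = +140%. $329325 × 2.4 = $790380.
$790380 is at or above the $7500 minimum.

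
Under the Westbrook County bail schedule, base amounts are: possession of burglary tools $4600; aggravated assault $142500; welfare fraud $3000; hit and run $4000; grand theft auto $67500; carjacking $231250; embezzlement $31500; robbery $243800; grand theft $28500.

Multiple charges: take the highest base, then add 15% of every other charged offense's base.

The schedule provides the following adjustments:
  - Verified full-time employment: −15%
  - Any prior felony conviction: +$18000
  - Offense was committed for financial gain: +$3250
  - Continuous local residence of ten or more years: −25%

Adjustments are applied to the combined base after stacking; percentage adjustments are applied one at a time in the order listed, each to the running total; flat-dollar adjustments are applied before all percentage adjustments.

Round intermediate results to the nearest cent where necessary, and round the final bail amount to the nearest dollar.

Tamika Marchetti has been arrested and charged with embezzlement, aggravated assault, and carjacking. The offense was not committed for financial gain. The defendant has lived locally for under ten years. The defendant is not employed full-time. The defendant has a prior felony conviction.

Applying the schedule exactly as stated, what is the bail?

Base amounts from the schedule: embezzlement $31500; aggravated assault $142500; carjacking $231250.
Stacking rule: highest base plus 15% of each additional charge. Highest is carjacking at $231250. Additional: $31500 × 15% = $4725; $142500 × 15% = $21375. Combined base = $231250 + $26100 = $257350.
Any prior felony conviction (+$18000 flat): $257350 + $18000 = $275350.

$275350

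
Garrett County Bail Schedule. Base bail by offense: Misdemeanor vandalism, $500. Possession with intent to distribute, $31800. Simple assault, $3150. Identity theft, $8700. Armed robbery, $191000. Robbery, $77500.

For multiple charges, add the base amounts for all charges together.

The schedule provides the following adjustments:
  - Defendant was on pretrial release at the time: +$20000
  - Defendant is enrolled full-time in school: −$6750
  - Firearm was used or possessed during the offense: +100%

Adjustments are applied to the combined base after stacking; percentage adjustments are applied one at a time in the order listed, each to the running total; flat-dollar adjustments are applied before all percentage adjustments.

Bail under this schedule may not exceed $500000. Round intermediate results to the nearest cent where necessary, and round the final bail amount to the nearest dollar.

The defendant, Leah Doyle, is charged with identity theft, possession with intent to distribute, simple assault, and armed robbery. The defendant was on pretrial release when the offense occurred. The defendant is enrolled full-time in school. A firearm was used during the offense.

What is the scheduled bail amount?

Base amounts from the schedule: identity theft $8700; possession with intent to distribute $31800; simple assault $3150; armed robbery $191000.
Stacking rule: sum of all bases. $8700 + $31800 + $3150 + $191000 = $234650.
Defendant was on pretrial release at the time (+$20000 flat): $234650 + $20000 = $254650.
Defendant is enrolled full-time in school (−$6750 flat): $254650 − $6750 = $247900.
Firearm was used or possessed during the offense (+100%): $247900 × 2 = $495800.
$495800 is within the $500000 maximum.

$495800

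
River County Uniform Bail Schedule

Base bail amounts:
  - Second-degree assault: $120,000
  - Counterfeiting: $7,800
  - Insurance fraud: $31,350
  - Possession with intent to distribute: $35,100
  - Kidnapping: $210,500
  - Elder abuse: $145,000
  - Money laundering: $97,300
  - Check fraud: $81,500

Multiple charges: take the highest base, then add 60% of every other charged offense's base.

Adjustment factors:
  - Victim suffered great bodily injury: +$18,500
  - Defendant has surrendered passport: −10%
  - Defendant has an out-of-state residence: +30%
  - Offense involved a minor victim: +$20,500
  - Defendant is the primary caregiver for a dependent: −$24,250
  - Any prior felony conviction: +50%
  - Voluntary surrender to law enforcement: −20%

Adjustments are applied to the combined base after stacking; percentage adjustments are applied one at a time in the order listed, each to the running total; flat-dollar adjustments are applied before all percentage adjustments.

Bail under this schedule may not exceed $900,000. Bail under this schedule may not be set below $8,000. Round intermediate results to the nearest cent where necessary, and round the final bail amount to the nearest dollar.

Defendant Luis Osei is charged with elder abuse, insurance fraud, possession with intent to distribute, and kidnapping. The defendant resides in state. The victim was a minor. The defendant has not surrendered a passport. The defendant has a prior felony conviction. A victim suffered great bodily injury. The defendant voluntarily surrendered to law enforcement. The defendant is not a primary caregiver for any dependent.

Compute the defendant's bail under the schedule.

Base amounts from the schedule: elder abuse $145,000; insurance fraud $31,350; possession with intent to distribute $35,100; kidnapping $210,500.
Stacking rule: highest base plus 60% of each additional charge. Highest is kidnapping at $210,500. Additional: $145,000 × 60% = $87,000; $31,350 × 60% = $18,810; $35,100 × 60% = $21,060. Combined base = $210,500 + $126,870 = $337,370.
Victim suffered great bodily injury (+$18,500 flat): $337,370 + $18,500 = $355,870.
Offense involved a minor victim (+$20,500 flat): $355,870 + $20,500 = $376,370.
Any prior felony conviction (+50%): $376,370 × 1.5 = $564,555.
Voluntary surrender to law enforcement (−20%): $564,555 × 0.8 = $451,644.
$451,644 is within the $900,000 maximum.
$451,644 is at or above the $8,000 minimum.

$451,644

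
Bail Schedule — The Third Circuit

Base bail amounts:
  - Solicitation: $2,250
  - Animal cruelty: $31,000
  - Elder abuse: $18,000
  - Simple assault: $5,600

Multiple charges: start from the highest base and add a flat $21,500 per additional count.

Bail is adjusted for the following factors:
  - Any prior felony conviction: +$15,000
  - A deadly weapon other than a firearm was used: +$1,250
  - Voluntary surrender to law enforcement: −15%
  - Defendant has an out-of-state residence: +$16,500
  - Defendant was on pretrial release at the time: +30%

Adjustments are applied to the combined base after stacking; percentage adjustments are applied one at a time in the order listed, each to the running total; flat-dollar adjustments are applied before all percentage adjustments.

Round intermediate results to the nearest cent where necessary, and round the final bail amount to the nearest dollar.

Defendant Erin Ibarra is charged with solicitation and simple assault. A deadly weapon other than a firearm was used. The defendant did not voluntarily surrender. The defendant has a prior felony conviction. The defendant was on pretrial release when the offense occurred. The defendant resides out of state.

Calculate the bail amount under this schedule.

Base amounts from the schedule: solicitation $2,250; simple assault $5,600.
Stacking rule: highest base plus $21,500 per additional charge. Highest is simple assault at $5,600; 1 additional charge → +$21,500. Combined base = $27,100.
Any prior felony conviction (+$15,000 flat): $27,100 + $15,000 = $42,100.
A deadly weapon other than a firearm was used (+$1,250 flat): $42,100 + $1,250 = $43,350.
Defendant has an out-of-state residence (+$16,500 flat): $43,350 + $16,500 = $59,850.
Defendant was on pretrial release at the time (+30%): $59,850 × 1.3 = $77,805.

$77,805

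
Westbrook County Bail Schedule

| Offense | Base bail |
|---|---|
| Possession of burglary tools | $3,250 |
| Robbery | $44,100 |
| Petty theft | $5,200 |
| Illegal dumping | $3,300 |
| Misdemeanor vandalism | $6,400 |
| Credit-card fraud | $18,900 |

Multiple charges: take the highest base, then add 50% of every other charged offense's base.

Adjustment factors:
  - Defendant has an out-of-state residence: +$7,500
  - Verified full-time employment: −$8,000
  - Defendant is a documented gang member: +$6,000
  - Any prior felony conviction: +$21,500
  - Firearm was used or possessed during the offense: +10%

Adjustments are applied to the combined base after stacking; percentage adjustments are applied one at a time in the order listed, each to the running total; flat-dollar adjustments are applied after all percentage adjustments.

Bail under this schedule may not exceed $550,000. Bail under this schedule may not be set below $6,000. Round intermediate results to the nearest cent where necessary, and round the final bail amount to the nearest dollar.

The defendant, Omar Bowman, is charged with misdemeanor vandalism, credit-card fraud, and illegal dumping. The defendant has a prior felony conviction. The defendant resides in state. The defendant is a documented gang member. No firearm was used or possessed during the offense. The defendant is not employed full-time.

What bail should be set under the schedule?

$51,250

Base amounts from the schedule: misdemeanor vandalism $6,400; credit-card fraud $18,900; illegal dumping $3,300.
Stacking rule: highest base plus 50% of each additional charge. Highest is credit-card fraud at $18,900. Additional: $6,400 × 50% = $3,200; $3,300 × 50% = $1,650. Combined base = $18,900 + $4,850 = $23,750.
Defendant is a documented gang member (+$6,000 flat): $23,750 + $6,000 = $29,750.
Any prior felony conviction (+$21,500 flat): $29,750 + $21,500 = $51,250.
$51,250 is within the $550,000 maximum.
$51,250 is at or above the $6,000 minimum.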